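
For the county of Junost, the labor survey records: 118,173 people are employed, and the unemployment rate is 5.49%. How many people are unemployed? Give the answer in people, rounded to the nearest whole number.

Let U be the number unemployed. The labor force is E + U, and U/(E+U) = 0.0549.
So U = 0.0549 × 118,173 / (1 − 0.0549) = 6487.70 / 0.9451 ≈ 6,865.

About 6,865 are unemployed.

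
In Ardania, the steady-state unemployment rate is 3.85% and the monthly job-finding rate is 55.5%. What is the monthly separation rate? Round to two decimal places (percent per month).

From u* = s/(s+f): s = u·f/(1−u).
s = 0.0385 × 55.5 / (1 − 0.0385) = 2.1368 / 0.9615 ≈ 2.22% per month.

Separation rate ≈ 2.22% per month.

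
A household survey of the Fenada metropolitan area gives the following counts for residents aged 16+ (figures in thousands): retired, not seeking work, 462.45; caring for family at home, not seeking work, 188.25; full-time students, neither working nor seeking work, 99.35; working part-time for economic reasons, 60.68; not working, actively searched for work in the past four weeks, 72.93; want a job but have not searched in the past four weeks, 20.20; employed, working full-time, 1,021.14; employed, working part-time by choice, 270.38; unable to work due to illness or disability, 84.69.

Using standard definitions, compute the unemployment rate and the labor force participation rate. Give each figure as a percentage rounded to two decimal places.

Employed = 60.68 + 1,021.14 + 270.38 = 1,352.20 thousand (anyone who worked, including part-time for economic reasons, counts as employed).
Unemployed = 72.93 thousand.
Labor force = 1,352.20 + 72.93 = 1,425.13 thousand.
Not in labor force = 462.45 + 188.25 + 99.35 + 20.20 + 84.69 = 854.94 thousand (those not working and not actively searching are outside the labor force — including those who want a job but have given up searching).
Civilian working-age population = 1,425.13 + 854.94 = 2,280.07 thousand.
Unemployment rate = 72.93 / 1,425.13 = 5.12%.
Labor force participation rate = 1,425.13 / 2,280.07 = 62.50%.

Unemployment rate ≈ 5.12%; labor force participation rate ≈ 62.50%.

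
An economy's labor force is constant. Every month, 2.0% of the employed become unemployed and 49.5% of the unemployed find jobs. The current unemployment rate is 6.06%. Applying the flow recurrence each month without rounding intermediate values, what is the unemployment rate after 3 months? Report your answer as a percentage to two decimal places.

With a fixed labor force, u_{t+1} = u_t + s·(1−u_t) − f·u_t = u_t·(1−s−f) + s.
Here 1−s−f = 0.485 and s = 0.020.
u_1 = 0.060600 × 0.485 + 0.020 = 0.049391.
u_2 = 0.049391 × 0.485 + 0.020 = 0.043955.
u_3 = 0.043955 × 0.485 + 0.020 = 0.041318.

Unemployment rate after three months ≈ 4.13%.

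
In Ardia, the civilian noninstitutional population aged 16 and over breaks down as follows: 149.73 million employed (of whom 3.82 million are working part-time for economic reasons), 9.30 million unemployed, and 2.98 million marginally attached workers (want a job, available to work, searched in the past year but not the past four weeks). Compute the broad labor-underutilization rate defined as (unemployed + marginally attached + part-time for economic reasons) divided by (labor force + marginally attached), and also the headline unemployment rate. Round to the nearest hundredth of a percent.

Broad underutilization rate ≈ 9.94%; headline unemployment rate ≈ 5.85%.

Labor force = 149.73 + 9.30 = 159.03 million.
Numerator = 9.30 + 2.98 + 3.82 = 16.10 million.
Denominator = 159.03 + 2.98 = 162.01 million.
Broad rate = 16.10 / 162.01 = 9.94%.
Headline unemployment rate = 9.30 / 159.03 = 5.85%.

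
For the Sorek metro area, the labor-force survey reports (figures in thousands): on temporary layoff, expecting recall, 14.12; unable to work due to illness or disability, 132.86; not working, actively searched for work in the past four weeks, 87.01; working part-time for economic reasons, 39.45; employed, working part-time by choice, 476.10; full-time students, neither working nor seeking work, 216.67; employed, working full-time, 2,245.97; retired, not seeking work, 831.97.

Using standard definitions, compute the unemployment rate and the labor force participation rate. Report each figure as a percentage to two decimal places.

Employed = 39.45 + 476.10 + 2,245.97 = 2,761.52 thousand (anyone who worked, including part-time for economic reasons, counts as employed).
Unemployed = 14.12 + 87.01 = 101.13 thousand (jobless and actively searching, or on temporary layoff).
Labor force = 2,761.52 + 101.13 = 2,862.65 thousand.
Not in labor force = 132.86 + 216.67 + 831.97 = 1,181.50 thousand (those not working and not actively searching are outside the labor force).
Civilian working-age population = 2,862.65 + 1,181.50 = 4,044.15 thousand.
Unemployment rate = 101.13 / 2,862.65 = 3.53%.
Labor force participation rate = 2,862.65 / 4,044.15 = 70.78%.

Unemployment rate ≈ 3.53%; labor force participation rate ≈ 70.78%.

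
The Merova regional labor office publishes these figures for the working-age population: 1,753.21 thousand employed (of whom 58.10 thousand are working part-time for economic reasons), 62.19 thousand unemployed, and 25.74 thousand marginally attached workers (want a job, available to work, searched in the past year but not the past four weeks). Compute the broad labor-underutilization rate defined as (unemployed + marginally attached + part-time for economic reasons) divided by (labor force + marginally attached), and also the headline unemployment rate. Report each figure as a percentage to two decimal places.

Broad underutilization rate ≈ 7.93%; headline unemployment rate ≈ 3.43%.

Labor force = 1,753.21 + 62.19 = 1,815.40 thousand.
Numerator = 62.19 + 25.74 + 58.10 = 146.03 thousand.
Denominator = 1,815.40 + 25.74 = 1,841.14 thousand.
Broad rate = 146.03 / 1,841.14 = 7.93%.
Headline unemployment rate = 62.19 / 1,815.40 = 3.43%.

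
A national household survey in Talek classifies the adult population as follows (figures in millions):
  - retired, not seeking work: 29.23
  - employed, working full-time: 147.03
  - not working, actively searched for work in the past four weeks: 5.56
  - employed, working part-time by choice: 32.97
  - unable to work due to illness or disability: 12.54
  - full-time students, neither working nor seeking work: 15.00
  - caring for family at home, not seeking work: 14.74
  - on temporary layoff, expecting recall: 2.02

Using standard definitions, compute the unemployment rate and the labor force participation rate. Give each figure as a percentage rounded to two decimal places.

Unemployment rate ≈ 4.04%; labor force participation rate ≈ 72.40%.

Employed = 147.03 + 32.97 = 180.00 million.
Unemployed = 5.56 + 2.02 = 7.58 million (jobless and actively searching, or on temporary layoff).
Labor force = 180.00 + 7.58 = 187.58 million.
Not in labor force = 29.23 + 12.54 + 15.00 + 14.74 = 71.51 million (those not working and not actively searching are outside the labor force).
Civilian working-age population = 187.58 + 71.51 = 259.09 million.
Unemployment rate = 7.58 / 187.58 = 4.04%.
Labor force participation rate = 187.58 / 259.09 = 72.40%.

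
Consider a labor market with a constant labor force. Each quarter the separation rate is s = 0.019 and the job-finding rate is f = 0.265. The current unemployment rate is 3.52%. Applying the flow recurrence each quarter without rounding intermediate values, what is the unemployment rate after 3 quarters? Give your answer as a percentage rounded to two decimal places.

Unemployment rate after three quarters ≈ 5.53%.

With a fixed labor force, u_{t+1} = u_t + s·(1−u_t) − f·u_t = u_t·(1−s−f) + s.
Here 1−s−f = 0.716 and s = 0.019.
u_1 = 0.035200 × 0.716 + 0.019 = 0.044203.
u_2 = 0.044203 × 0.716 + 0.019 = 0.050649.
u_3 = 0.050649 × 0.716 + 0.019 = 0.055265.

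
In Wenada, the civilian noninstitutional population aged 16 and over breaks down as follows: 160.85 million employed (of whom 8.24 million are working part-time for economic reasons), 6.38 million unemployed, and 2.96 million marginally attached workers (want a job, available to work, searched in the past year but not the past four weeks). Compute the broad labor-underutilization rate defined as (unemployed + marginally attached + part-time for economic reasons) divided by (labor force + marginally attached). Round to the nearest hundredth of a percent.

Labor force = 160.85 + 6.38 = 167.23 million.
Numerator = 6.38 + 2.96 + 8.24 = 17.58 million.
Denominator = 167.23 + 2.96 = 170.19 million.
Broad rate = 17.58 / 170.19 = 10.33%.

Broad underutilization rate ≈ 10.33%.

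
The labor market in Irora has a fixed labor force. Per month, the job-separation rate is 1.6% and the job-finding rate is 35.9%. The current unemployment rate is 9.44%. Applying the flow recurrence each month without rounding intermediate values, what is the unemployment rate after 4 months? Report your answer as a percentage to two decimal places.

With a fixed labor force, u_{t+1} = u_t + s·(1−u_t) − f·u_t = u_t·(1−s−f) + s.
Here 1−s−f = 0.625 and s = 0.016.
u_1 = 0.094400 × 0.625 + 0.016 = 0.075000.
u_2 = 0.075000 × 0.625 + 0.016 = 0.062875.
u_3 = 0.062875 × 0.625 + 0.016 = 0.055297.
u_4 = 0.055297 × 0.625 + 0.016 = 0.050561.

Unemployment rate after four months ≈ 5.06%.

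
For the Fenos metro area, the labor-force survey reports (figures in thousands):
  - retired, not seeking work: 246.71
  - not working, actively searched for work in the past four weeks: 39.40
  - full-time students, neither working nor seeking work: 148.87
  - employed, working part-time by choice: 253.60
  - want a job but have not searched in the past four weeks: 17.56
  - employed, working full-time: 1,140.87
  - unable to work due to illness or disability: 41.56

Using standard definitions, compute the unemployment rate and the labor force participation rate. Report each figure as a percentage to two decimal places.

Unemployment rate ≈ 2.75%; labor force participation rate ≈ 75.92%.

Employed = 253.60 + 1,140.87 = 1,394.47 thousand.
Unemployed = 39.40 thousand.
Labor force = 1,394.47 + 39.40 = 1,433.87 thousand.
Not in labor force = 246.71 + 148.87 + 17.56 + 41.56 = 454.70 thousand (those not working and not actively searching are outside the labor force — including those who want a job but have given up searching).
Civilian working-age population = 1,433.87 + 454.70 = 1,888.57 thousand.
Unemployment rate = 39.40 / 1,433.87 = 2.75%.
Labor force participation rate = 1,433.87 / 1,888.57 = 75.92%.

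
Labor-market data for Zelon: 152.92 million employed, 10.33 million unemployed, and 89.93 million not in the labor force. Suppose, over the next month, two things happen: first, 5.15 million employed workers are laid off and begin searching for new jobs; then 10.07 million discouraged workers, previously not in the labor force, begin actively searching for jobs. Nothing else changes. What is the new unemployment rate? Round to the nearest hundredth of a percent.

Initially, labor force = 152.92 + 10.33 = 163.25 million, so u = 10.33/163.25 = 6.33%.
After the first change, employed falls and unemployed rises by 5.15; labor force unchanged → E = 147.77, U = 15.48, labor force = 163.25 million.
After the second change, unemployed and labor force both rise by 10.07 → E = 147.77, U = 25.55, labor force = 173.32 million.
New unemployment rate = 25.55 / 173.32 = 14.74%.

New unemployment rate ≈ 14.74%.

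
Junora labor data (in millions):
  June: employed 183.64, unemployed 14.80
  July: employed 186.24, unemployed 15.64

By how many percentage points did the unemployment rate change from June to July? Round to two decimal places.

The unemployment rate changed by +0.29 percentage points.

June: labor force = 183.64 + 14.80 = 198.44; u = 14.80/198.44 = 7.46%.
July: labor force = 186.24 + 15.64 = 201.88; u = 15.64/201.88 = 7.75%.
Change = 7.75% − 7.46% = +0.29 pp.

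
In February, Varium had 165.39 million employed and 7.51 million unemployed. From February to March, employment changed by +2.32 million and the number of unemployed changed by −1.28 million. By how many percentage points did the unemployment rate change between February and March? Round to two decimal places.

February: labor force = 165.39 + 7.51 = 172.90; u = 7.51/172.90 = 4.34%.
March: labor force = 167.71 + 6.23 = 173.94; u = 6.23/173.94 = 3.58%.
Change = 3.58% − 4.34% = −0.76 pp.

The unemployment rate changed by −0.76 percentage points.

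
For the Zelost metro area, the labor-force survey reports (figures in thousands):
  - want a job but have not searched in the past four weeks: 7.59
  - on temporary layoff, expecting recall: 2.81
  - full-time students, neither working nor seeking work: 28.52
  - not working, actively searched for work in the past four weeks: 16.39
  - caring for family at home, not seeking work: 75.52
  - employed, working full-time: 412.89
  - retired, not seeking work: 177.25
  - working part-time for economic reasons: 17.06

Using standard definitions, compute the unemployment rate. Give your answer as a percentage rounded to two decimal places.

Unemployment rate ≈ 4.27%.

Employed = 412.89 + 17.06 = 429.95 thousand (anyone who worked, including part-time for economic reasons, counts as employed).
Unemployed = 2.81 + 16.39 = 19.20 thousand (jobless and actively searching, or on temporary layoff).
Labor force = 429.95 + 19.20 = 449.15 thousand.
Unemployment rate = 19.20 / 449.15 = 4.27%.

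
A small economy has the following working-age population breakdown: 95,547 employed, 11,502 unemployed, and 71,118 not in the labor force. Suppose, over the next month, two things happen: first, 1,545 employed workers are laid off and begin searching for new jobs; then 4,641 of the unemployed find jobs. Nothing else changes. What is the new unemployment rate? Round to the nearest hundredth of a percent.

New unemployment rate ≈ 7.85%.

Initially, labor force = 95,547 + 11,502 = 107,049, so u = 11,502/107,049 = 10.74%.
After the first change, employed falls and unemployed rises by 1,545; labor force unchanged → E = 94,002, U = 13,047, labor force = 107,049.
After the second change, unemployed falls and employed rises by 4,641; labor force unchanged → E = 98,643, U = 8,406, labor force = 107,049.
New unemployment rate = 8,406 / 107,049 = 7.85%.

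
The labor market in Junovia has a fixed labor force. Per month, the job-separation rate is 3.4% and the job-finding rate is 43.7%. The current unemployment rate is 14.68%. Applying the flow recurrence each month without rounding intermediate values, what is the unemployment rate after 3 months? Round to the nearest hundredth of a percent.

Unemployment rate after three months ≈ 8.32%.

With a fixed labor force, u_{t+1} = u_t + s·(1−u_t) − f·u_t = u_t·(1−s−f) + s.
Here 1−s−f = 0.529 and s = 0.034.
u_1 = 0.146800 × 0.529 + 0.034 = 0.111657.
u_2 = 0.111657 × 0.529 + 0.034 = 0.093067.
u_3 = 0.093067 × 0.529 + 0.034 = 0.083232.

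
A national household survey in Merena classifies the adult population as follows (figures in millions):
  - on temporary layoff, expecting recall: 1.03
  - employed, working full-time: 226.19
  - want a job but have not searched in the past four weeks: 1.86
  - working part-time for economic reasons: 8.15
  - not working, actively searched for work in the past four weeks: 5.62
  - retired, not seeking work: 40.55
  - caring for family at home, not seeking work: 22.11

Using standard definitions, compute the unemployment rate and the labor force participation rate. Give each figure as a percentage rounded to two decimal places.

Unemployment rate ≈ 2.76%; labor force participation rate ≈ 78.88%.

Employed = 226.19 + 8.15 = 234.34 million (anyone who worked, including part-time for economic reasons, counts as employed).
Unemployed = 1.03 + 5.62 = 6.65 million (jobless and actively searching, or on temporary layoff).
Labor force = 234.34 + 6.65 = 240.99 million.
Not in labor force = 1.86 + 40.55 + 22.11 = 64.52 million (those not working and not actively searching are outside the labor force — including those who want a job but have given up searching).
Civilian working-age population = 240.99 + 64.52 = 305.51 million.
Unemployment rate = 6.65 / 240.99 = 2.76%.
Labor force participation rate = 240.99 / 305.51 = 78.88%.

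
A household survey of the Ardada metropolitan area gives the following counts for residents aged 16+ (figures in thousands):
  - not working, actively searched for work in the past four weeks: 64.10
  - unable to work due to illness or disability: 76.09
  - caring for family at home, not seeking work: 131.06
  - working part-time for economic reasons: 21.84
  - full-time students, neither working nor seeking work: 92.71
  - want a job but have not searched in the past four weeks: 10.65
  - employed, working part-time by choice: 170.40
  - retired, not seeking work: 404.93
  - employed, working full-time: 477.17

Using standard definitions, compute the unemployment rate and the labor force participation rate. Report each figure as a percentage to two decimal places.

Unemployment rate ≈ 8.74%; labor force participation rate ≈ 50.62%.

Employed = 21.84 + 170.40 + 477.17 = 669.41 thousand (anyone who worked, including part-time for economic reasons, counts as employed).
Unemployed = 64.10 thousand.
Labor force = 669.41 + 64.10 = 733.51 thousand.
Not in labor force = 76.09 + 131.06 + 92.71 + 10.65 + 404.93 = 715.44 thousand (those not working and not actively searching are outside the labor force — including those who want a job but have given up searching).
Civilian working-age population = 733.51 + 715.44 = 1,448.95 thousand.
Unemployment rate = 64.10 / 733.51 = 8.74%.
Labor force participation rate = 733.51 / 1,448.95 = 50.62%.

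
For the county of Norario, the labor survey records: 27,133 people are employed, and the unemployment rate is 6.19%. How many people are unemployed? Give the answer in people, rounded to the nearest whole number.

About 1,790 are unemployed.

Let U be the number unemployed. The labor force is E + U, and U/(E+U) = 0.0619.
So U = 0.0619 × 27,133 / (1 − 0.0619) = 1679.53 / 0.9381 ≈ 1,790.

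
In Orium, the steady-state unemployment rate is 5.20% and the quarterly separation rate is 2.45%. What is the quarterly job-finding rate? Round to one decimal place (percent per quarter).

Job-finding rate ≈ 44.7% per quarter.

From u* = s/(s+f): f = s·(1−u)/u.
f = 2.45 × (1 − 0.0520) / 0.0520 = 2.3226 / 0.0520 ≈ 44.7% per quarter.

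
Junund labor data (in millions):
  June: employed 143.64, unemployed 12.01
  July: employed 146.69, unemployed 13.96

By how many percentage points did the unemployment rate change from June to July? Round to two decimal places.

The unemployment rate changed by +0.97 percentage points.

June: labor force = 143.64 + 12.01 = 155.65; u = 12.01/155.65 = 7.72%.
July: labor force = 146.69 + 13.96 = 160.65; u = 13.96/160.65 = 8.69%.
Change = 8.69% − 7.72% = +0.97 pp.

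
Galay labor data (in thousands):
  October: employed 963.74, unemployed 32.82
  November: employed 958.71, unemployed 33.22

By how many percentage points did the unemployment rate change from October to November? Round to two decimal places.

The unemployment rate changed by +0.06 percentage points.

October: labor force = 963.74 + 32.82 = 996.56; u = 32.82/996.56 = 3.29%.
November: labor force = 958.71 + 33.22 = 991.93; u = 33.22/991.93 = 3.35%.
Change = 3.35% − 3.29% = +0.06 pp.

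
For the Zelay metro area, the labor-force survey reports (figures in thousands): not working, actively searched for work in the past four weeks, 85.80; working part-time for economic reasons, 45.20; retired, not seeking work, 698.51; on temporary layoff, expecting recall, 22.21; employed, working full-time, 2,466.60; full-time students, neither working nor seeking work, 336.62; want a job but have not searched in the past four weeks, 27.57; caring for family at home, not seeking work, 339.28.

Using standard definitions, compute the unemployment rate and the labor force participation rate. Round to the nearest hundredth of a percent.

Unemployment rate ≈ 4.12%; labor force participation rate ≈ 65.14%.

Employed = 45.20 + 2,466.60 = 2,511.80 thousand (anyone who worked, including part-time for economic reasons, counts as employed).
Unemployed = 85.80 + 22.21 = 108.01 thousand (jobless and actively searching, or on temporary layoff).
Labor force = 2,511.80 + 108.01 = 2,619.81 thousand.
Not in labor force = 698.51 + 336.62 + 27.57 + 339.28 = 1,401.98 thousand (those not working and not actively searching are outside the labor force — including those who want a job but have given up searching).
Civilian working-age population = 2,619.81 + 1,401.98 = 4,021.79 thousand.
Unemployment rate = 108.01 / 2,619.81 = 4.12%.
Labor force participation rate = 2,619.81 / 4,021.79 = 65.14%.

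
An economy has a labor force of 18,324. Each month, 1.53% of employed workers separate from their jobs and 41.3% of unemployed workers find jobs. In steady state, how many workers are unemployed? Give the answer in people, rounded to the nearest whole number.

About 655 are unemployed in steady state.

Steady-state unemployment rate u* = s/(s+f) = 1.53/(1.53+41.3) = 0.035723.
Unemployed = u* × labor force = 0.035723 × 18,324 ≈ 655.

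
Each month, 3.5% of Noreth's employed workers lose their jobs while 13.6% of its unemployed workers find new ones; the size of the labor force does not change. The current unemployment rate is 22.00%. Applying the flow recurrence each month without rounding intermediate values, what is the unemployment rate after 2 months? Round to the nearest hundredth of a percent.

With a fixed labor force, u_{t+1} = u_t + s·(1−u_t) − f·u_t = u_t·(1−s−f) + s.
Here 1−s−f = 0.829 and s = 0.035.
u_1 = 0.220000 × 0.829 + 0.035 = 0.217380.
u_2 = 0.217380 × 0.829 + 0.035 = 0.215208.

Unemployment rate after two months ≈ 21.52%.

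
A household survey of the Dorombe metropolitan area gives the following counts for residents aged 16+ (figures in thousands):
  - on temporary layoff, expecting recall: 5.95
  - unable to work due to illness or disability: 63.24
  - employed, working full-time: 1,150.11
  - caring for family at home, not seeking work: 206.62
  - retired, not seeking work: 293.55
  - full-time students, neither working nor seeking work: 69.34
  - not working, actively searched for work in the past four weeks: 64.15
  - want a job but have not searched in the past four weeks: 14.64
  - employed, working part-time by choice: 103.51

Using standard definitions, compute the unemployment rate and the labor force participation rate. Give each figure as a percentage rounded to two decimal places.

Unemployment rate ≈ 5.30%; labor force participation rate ≈ 67.16%.

Employed = 1,150.11 + 103.51 = 1,253.62 thousand.
Unemployed = 5.95 + 64.15 = 70.10 thousand (jobless and actively searching, or on temporary layoff).
Labor force = 1,253.62 + 70.10 = 1,323.72 thousand.
Not in labor force = 63.24 + 206.62 + 293.55 + 69.34 + 14.64 = 647.39 thousand (those not working and not actively searching are outside the labor force — including those who want a job but have given up searching).
Civilian working-age population = 1,323.72 + 647.39 = 1,971.11 thousand.
Unemployment rate = 70.10 / 1,323.72 = 5.30%.
Labor force participation rate = 1,323.72 / 1,971.11 = 67.16%.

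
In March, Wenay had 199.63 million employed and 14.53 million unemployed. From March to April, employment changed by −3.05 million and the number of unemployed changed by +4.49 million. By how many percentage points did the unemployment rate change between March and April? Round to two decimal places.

The unemployment rate changed by +2.04 percentage points.

March: labor force = 199.63 + 14.53 = 214.16; u = 14.53/214.16 = 6.78%.
April: labor force = 196.58 + 19.02 = 215.60; u = 19.02/215.60 = 8.82%.
Change = 8.82% − 6.78% = +2.04 pp.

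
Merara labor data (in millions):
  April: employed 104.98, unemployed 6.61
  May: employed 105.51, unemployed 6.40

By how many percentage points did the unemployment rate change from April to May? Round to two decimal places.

April: labor force = 104.98 + 6.61 = 111.59; u = 6.61/111.59 = 5.92%.
May: labor force = 105.51 + 6.40 = 111.91; u = 6.40/111.91 = 5.72%.
Change = 5.72% − 5.92% = −0.20 pp.

The unemployment rate changed by −0.20 percentage points.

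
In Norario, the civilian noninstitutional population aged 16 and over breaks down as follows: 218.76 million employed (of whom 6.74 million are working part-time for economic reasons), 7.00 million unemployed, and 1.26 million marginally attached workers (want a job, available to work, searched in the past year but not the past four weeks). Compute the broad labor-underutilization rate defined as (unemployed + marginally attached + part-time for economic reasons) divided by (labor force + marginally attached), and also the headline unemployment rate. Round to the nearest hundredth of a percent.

Labor force = 218.76 + 7.00 = 225.76 million.
Numerator = 7.00 + 1.26 + 6.74 = 15.00 million.
Denominator = 225.76 + 1.26 = 227.02 million.
Broad rate = 15.00 / 227.02 = 6.61%.
Headline unemployment rate = 7.00 / 225.76 = 3.10%.

Broad underutilization rate ≈ 6.61%; headline unemployment rate ≈ 3.10%.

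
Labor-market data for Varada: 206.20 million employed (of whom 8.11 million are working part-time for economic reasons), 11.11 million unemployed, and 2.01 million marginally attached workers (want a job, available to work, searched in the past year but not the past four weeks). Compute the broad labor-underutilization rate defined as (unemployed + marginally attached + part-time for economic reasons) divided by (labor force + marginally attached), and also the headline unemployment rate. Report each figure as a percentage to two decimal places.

Broad underutilization rate ≈ 9.68%; headline unemployment rate ≈ 5.11%.

Labor force = 206.20 + 11.11 = 217.31 million.
Numerator = 11.11 + 2.01 + 8.11 = 21.23 million.
Denominator = 217.31 + 2.01 = 219.32 million.
Broad rate = 21.23 / 219.32 = 9.68%.
Headline unemployment rate = 11.11 / 217.31 = 5.11%.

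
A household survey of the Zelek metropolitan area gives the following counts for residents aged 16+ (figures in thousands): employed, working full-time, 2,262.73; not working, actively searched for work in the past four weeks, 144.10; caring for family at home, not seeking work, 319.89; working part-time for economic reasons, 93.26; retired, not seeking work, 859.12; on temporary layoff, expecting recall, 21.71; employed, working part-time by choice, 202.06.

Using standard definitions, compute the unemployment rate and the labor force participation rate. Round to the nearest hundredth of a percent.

Unemployment rate ≈ 6.09%; labor force participation rate ≈ 69.79%.

Employed = 2,262.73 + 93.26 + 202.06 = 2,558.05 thousand (anyone who worked, including part-time for economic reasons, counts as employed).
Unemployed = 144.10 + 21.71 = 165.81 thousand (jobless and actively searching, or on temporary layoff).
Labor force = 2,558.05 + 165.81 = 2,723.86 thousand.
Not in labor force = 319.89 + 859.12 = 1,179.01 thousand (those not working and not actively searching are outside the labor force).
Civilian working-age population = 2,723.86 + 1,179.01 = 3,902.87 thousand.
Unemployment rate = 165.81 / 2,723.86 = 6.09%.
Labor force participation rate = 2,723.86 / 3,902.87 = 69.79%.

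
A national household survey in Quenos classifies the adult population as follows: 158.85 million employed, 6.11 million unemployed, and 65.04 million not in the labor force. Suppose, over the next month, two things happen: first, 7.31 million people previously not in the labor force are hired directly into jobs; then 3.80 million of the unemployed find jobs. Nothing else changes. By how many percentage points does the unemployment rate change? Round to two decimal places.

The unemployment rate changes by −2.36 percentage points.

Initially, labor force = 158.85 + 6.11 = 164.96 million, so u = 6.11/164.96 = 3.70%.
After the first change, employed and labor force both rise by 7.31; unemployed unchanged → E = 166.16, U = 6.11, labor force = 172.27 million.
After the second change, unemployed falls and employed rises by 3.80; labor force unchanged → E = 169.96, U = 2.31, labor force = 172.27 million.
New unemployment rate = 2.31 / 172.27 = 1.34%.
Change = 1.34% − 3.70% = −2.36 percentage points.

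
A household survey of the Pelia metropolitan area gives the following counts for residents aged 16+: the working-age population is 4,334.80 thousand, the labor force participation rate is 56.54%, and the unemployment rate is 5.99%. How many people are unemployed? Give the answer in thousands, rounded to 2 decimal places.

Labor force = 0.5654 × 4,334.80 = 2,450.90 thousand.
Unemployed = 0.0599 × 2,450.90 ≈ 146.81 thousand.

About 146.81 thousand are unemployed.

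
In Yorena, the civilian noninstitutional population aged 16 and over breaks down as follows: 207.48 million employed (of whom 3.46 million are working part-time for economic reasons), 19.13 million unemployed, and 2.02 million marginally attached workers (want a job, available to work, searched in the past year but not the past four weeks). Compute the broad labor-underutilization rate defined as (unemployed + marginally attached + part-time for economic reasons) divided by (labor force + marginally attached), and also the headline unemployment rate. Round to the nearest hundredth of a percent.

Labor force = 207.48 + 19.13 = 226.61 million.
Numerator = 19.13 + 2.02 + 3.46 = 24.61 million.
Denominator = 226.61 + 2.02 = 228.63 million.
Broad rate = 24.61 / 228.63 = 10.76%.
Headline unemployment rate = 19.13 / 226.61 = 8.44%.

Broad underutilization rate ≈ 10.76%; headline unemployment rate ≈ 8.44%.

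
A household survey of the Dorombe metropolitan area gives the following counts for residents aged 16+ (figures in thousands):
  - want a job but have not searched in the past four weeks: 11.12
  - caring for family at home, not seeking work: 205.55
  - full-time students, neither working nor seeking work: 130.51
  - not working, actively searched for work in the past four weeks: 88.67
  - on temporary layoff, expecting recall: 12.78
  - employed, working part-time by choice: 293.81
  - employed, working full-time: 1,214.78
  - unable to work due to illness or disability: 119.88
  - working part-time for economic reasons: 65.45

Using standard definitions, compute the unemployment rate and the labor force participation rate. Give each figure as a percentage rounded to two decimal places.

Employed = 293.81 + 1,214.78 + 65.45 = 1,574.04 thousand (anyone who worked, including part-time for economic reasons, counts as employed).
Unemployed = 88.67 + 12.78 = 101.45 thousand (jobless and actively searching, or on temporary layoff).
Labor force = 1,574.04 + 101.45 = 1,675.49 thousand.
Not in labor force = 11.12 + 205.55 + 130.51 + 119.88 = 467.06 thousand (those not working and not actively searching are outside the labor force — including those who want a job but have given up searching).
Civilian working-age population = 1,675.49 + 467.06 = 2,142.55 thousand.
Unemployment rate = 101.45 / 1,675.49 = 6.05%.
Labor force participation rate = 1,675.49 / 2,142.55 = 78.20%.

Unemployment rate ≈ 6.05%; labor force participation rate ≈ 78.20%.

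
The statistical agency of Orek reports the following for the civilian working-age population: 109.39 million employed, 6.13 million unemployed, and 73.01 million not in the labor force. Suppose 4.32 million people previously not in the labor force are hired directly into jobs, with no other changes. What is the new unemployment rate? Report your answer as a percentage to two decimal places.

New unemployment rate ≈ 5.12%.

Initially, labor force = 109.39 + 6.13 = 115.52 million, so u = 6.13/115.52 = 5.31%.
After the change, employed and labor force both rise by 4.32; unemployed unchanged → E = 113.71, U = 6.13, labor force = 119.84 million.
New unemployment rate = 6.13 / 119.84 = 5.12%.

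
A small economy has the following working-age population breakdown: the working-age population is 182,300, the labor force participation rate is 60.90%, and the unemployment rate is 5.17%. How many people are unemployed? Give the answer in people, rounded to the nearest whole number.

About 5,740 are unemployed.

Labor force = 0.6090 × 182,300 = 111,021.
Unemployed = 0.0517 × 111,021 ≈ 5,740.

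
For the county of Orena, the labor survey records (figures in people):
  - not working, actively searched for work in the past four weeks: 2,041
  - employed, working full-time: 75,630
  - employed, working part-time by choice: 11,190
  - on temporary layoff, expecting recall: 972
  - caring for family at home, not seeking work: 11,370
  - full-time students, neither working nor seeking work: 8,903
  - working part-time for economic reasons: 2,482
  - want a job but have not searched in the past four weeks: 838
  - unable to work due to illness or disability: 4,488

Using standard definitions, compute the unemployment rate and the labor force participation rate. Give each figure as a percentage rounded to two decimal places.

Unemployment rate ≈ 3.26%; labor force participation rate ≈ 78.29%.

Employed = 75,630 + 11,190 + 2,482 = 89,302 (anyone who worked, including part-time for economic reasons, counts as employed).
Unemployed = 2,041 + 972 = 3,013 (jobless and actively searching, or on temporary layoff).
Labor force = 89,302 + 3,013 = 92,315.
Not in labor force = 11,370 + 8,903 + 838 + 4,488 = 25,599 (those not working and not actively searching are outside the labor force — including those who want a job but have given up searching).
Civilian working-age population = 92,315 + 25,599 = 117,914.
Unemployment rate = 3,013 / 92,315 = 3.26%.
Labor force participation rate = 92,315 / 117,914 = 78.29%.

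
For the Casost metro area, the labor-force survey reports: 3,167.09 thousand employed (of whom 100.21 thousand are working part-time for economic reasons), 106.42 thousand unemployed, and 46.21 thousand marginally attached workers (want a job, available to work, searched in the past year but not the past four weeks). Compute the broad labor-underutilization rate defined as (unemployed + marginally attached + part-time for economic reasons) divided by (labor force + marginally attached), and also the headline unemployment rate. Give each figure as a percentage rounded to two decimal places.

Labor force = 3,167.09 + 106.42 = 3,273.51 thousand.
Numerator = 106.42 + 46.21 + 100.21 = 252.84 thousand.
Denominator = 3,273.51 + 46.21 = 3,319.72 thousand.
Broad rate = 252.84 / 3,319.72 = 7.62%.
Headline unemployment rate = 106.42 / 3,273.51 = 3.25%.

Broad underutilization rate ≈ 7.62%; headline unemployment rate ≈ 3.25%.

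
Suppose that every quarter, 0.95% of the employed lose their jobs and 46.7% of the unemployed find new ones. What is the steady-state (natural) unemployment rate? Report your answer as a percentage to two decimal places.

At steady state the flows balance: s·E = f·U, so U/(E+U) = s/(s+f).
u* = 0.95 / (0.95 + 46.7) = 0.95 / 47.65 = 1.99%.

Steady-state unemployment rate ≈ 1.99%.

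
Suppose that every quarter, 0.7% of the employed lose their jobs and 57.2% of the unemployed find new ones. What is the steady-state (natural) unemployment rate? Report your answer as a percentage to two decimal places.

Steady-state unemployment rate ≈ 1.21%.

At steady state the flows balance: s·E = f·U, so U/(E+U) = s/(s+f).
u* = 0.7 / (0.7 + 57.2) = 0.7 / 57.90 = 1.21%.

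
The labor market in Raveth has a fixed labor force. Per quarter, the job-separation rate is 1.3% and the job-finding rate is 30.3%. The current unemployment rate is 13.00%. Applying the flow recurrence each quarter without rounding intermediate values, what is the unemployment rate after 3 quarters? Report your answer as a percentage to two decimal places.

Unemployment rate after three quarters ≈ 6.96%.

With a fixed labor force, u_{t+1} = u_t + s·(1−u_t) − f·u_t = u_t·(1−s−f) + s.
Here 1−s−f = 0.684 and s = 0.013.
u_1 = 0.130000 × 0.684 + 0.013 = 0.101920.
u_2 = 0.101920 × 0.684 + 0.013 = 0.082713.
u_3 = 0.082713 × 0.684 + 0.013 = 0.069576.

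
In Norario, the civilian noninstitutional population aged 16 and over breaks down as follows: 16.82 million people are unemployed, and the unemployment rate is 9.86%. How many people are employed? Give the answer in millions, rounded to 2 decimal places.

About 153.77 million are employed.

Labor force = U / u = 16.82 / 0.0986 ≈ 170.59 million.
Employed = labor force − unemployed = 170.59 − 16.82 = 153.77 million.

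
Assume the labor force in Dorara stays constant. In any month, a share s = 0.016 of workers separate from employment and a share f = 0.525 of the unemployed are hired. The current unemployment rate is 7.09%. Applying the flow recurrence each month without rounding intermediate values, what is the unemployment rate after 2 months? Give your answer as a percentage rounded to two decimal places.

Unemployment rate after two months ≈ 3.83%.

With a fixed labor force, u_{t+1} = u_t + s·(1−u_t) − f·u_t = u_t·(1−s−f) + s.
Here 1−s−f = 0.459 and s = 0.016.
u_1 = 0.070900 × 0.459 + 0.016 = 0.048543.
u_2 = 0.048543 × 0.459 + 0.016 = 0.038281.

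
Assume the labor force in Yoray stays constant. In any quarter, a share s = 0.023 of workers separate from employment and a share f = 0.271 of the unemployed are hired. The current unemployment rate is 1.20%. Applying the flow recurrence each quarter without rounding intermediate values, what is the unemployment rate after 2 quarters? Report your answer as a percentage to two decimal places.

Unemployment rate after two quarters ≈ 4.52%.

With a fixed labor force, u_{t+1} = u_t + s·(1−u_t) − f·u_t = u_t·(1−s−f) + s.
Here 1−s−f = 0.706 and s = 0.023.
u_1 = 0.012000 × 0.706 + 0.023 = 0.031472.
u_2 = 0.031472 × 0.706 + 0.023 = 0.045219.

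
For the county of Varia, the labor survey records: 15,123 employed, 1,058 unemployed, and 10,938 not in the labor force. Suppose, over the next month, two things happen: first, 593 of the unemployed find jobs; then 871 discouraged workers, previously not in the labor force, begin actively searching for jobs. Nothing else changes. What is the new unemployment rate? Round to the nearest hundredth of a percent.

Initially, labor force = 15,123 + 1,058 = 16,181, so u = 1,058/16,181 = 6.54%.
After the first change, unemployed falls and employed rises by 593; labor force unchanged → E = 15,716, U = 465, labor force = 16,181.
After the second change, unemployed and labor force both rise by 871 → E = 15,716, U = 1,336, labor force = 17,052.
New unemployment rate = 1,336 / 17,052 = 7.83%.

New unemployment rate ≈ 7.83%.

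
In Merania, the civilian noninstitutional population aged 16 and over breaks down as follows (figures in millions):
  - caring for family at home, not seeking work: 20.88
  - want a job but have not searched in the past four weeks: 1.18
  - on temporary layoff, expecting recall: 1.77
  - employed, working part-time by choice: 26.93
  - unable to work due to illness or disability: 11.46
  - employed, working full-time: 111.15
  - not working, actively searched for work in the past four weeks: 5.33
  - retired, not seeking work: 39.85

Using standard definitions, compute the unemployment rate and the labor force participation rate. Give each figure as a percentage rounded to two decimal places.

Employed = 26.93 + 111.15 = 138.08 million.
Unemployed = 1.77 + 5.33 = 7.10 million (jobless and actively searching, or on temporary layoff).
Labor force = 138.08 + 7.10 = 145.18 million.
Not in labor force = 20.88 + 1.18 + 11.46 + 39.85 = 73.37 million (those not working and not actively searching are outside the labor force — including those who want a job but have given up searching).
Civilian working-age population = 145.18 + 73.37 = 218.55 million.
Unemployment rate = 7.10 / 145.18 = 4.89%.
Labor force participation rate = 145.18 / 218.55 = 66.43%.

Unemployment rate ≈ 4.89%; labor force participation rate ≈ 66.43%.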